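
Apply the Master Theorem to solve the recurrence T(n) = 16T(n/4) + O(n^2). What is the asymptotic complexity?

Master Theorem for T(n) = 16T(n/4) + O(n^2):

a = 16, b = 4, c = 2
log_b(a) = log_4(16) = 2.0000

Case 2: c = 2 = log_4(16) = 2.0000
T(n) = O(n^2 log n) = O(n^2 log n)

For T(n) = 16T(n/4) + O(n^2): log_4(16) = 2.0000. This is Case 2 of the Master Theorem (c = log_b(a), equal work at all levels), giving O(n^2 log n).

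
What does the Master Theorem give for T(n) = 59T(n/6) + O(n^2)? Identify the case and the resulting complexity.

Master Theorem for T(n) = 59T(n/6) + O(n^2):

a = 59, b = 6, c = 2
log_b(a) = log_6(59) = 2.2757

Case 1: c = 2 < log_6(59) = 2.2757
T(n) = O(n^(log_6 59))

For T(n) = 59T(n/6) + O(n^2): log_6(59) = 2.2757. This is Case 1 of the Master Theorem (c < log_b(a), work dominated by leaves), giving O(n^(log_6 59)).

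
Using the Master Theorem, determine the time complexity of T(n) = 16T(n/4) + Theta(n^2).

Master Theorem for T(n) = 16T(n/4) + O(n^2):

a = 16, b = 4, c = 2
log_b(a) = log_4(16) = 2.0000

Case 2: c = 2 = log_4(16) = 2.0000
T(n) = O(n^2 log n) = O(n^2 log n)

For T(n) = 16T(n/4) + O(n^2): log_4(16) = 2.0000. This is Case 2 of the Master Theorem (c = log_b(a), equal work at all levels), giving O(n^2 log n).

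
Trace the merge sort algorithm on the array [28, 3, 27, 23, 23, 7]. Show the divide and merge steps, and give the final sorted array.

Merge sort trace:

Split: [28, 3, 27, 23, 23, 7] -> [28, 3, 27] and [23, 23, 7]
  Split: [28, 3, 27] -> [28] and [3, 27]
    Split: [3, 27] -> [3] and [27]
    Merge: [3] + [27] -> [3, 27]
  Merge: [28] + [3, 27] -> [3, 27, 28]
  Split: [23, 23, 7] -> [23] and [23, 7]
    Split: [23, 7] -> [23] and [7]
    Merge: [23] + [7] -> [7, 23]
  Merge: [23] + [7, 23] -> [7, 23, 23]
Merge: [3, 27, 28] + [7, 23, 23] -> [3, 7, 23, 23, 27, 28]

Final sorted array: [3, 7, 23, 23, 27, 28]

The merge sort proceeds by recursively splitting the array and merging sorted halves.
After all merges, the sorted array is [3, 7, 23, 23, 27, 28].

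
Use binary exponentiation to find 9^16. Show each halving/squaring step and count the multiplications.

Computing 9^16 by squaring (build up from 9^1; each line after the first costs one multiplication):

9^1 = 9
9^2 = (9^1)^2 = 9^2 = 81
9^4 = (9^2)^2 = 81^2 = 6561
9^8 = (9^4)^2 = 6561^2 = 43046721
9^16 = (9^8)^2 = 43046721^2 = 1853020188851841

Result: 1853020188851841
Multiplications needed: 4 (4 lines after 9^1)

9^16 = 1853020188851841. Using exponentiation by squaring, this requires 4 multiplications. The key idea: if the exponent is even, square the half-power; if odd, multiply by the base once.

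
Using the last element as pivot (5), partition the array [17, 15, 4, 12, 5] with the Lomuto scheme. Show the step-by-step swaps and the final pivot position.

Lomuto partition with pivot = 5:

Initial array: [17, 15, 4, 12, 5]

arr[0]=17 > 5: no swap
arr[1]=15 > 5: no swap
arr[2]=4 <= 5: swap with position 0, array becomes [4, 15, 17, 12, 5]
arr[3]=12 > 5: no swap

Place pivot at position 1: [4, 5, 17, 12, 15]
Pivot position: 1

After partitioning with pivot 5, the array becomes [4, 5, 17, 12, 15]. The pivot is placed at index 1. All elements to the left of the pivot are <= 5, and all elements to the right are > 5.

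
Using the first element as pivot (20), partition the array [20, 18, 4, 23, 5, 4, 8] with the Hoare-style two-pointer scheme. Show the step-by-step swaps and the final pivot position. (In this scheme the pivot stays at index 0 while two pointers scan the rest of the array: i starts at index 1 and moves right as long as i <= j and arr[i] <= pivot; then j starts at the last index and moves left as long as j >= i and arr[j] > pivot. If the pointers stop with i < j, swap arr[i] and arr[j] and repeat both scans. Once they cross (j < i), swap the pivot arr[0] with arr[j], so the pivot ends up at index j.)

Hoare-style two-pointer partition with pivot = 20:

Initial array: [20, 18, 4, 23, 5, 4, 8]

Pointers start at i = 1, j = 6.
i stops at index 3 (arr[3]=23 > 20), j stops at index 6 (arr[6]=8 <= 20): swap arr[3] and arr[6], array becomes [20, 18, 4, 8, 5, 4, 23]
i ends at 6, j ends at 5: the pointers have crossed (j < i), so scanning stops.

Swap pivot arr[0] with arr[5] to place pivot at position 5: [4, 18, 4, 8, 5, 20, 23]
Pivot position: 5

After partitioning with pivot 20, the array becomes [4, 18, 4, 8, 5, 20, 23]. The pivot is placed at index 5. All elements to the left of the pivot are <= 20, and all elements to the right are > 20.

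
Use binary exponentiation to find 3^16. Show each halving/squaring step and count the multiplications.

Computing 3^16 by squaring (build up from 3^1; each line after the first costs one multiplication):

3^1 = 3
3^2 = (3^1)^2 = 3^2 = 9
3^4 = (3^2)^2 = 9^2 = 81
3^8 = (3^4)^2 = 81^2 = 6561
3^16 = (3^8)^2 = 6561^2 = 43046721

Result: 43046721
Multiplications needed: 4 (4 lines after 3^1)

3^16 = 43046721. Using exponentiation by squaring, this requires 4 multiplications. The key idea: if the exponent is even, square the half-power; if odd, multiply by the base once.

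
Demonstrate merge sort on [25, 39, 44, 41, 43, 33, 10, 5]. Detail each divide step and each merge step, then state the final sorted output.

Merge sort trace:

Split: [25, 39, 44, 41, 43, 33, 10, 5] -> [25, 39, 44, 41] and [43, 33, 10, 5]
  Split: [25, 39, 44, 41] -> [25, 39] and [44, 41]
    Split: [25, 39] -> [25] and [39]
    Merge: [25] + [39] -> [25, 39]
    Split: [44, 41] -> [44] and [41]
    Merge: [44] + [41] -> [41, 44]
  Merge: [25, 39] + [41, 44] -> [25, 39, 41, 44]
  Split: [43, 33, 10, 5] -> [43, 33] and [10, 5]
    Split: [43, 33] -> [43] and [33]
    Merge: [43] + [33] -> [33, 43]
    Split: [10, 5] -> [10] and [5]
    Merge: [10] + [5] -> [5, 10]
  Merge: [33, 43] + [5, 10] -> [5, 10, 33, 43]
Merge: [25, 39, 41, 44] + [5, 10, 33, 43] -> [5, 10, 25, 33, 39, 41, 43, 44]

Final sorted array: [5, 10, 25, 33, 39, 41, 43, 44]

The merge sort proceeds by recursively splitting the array and merging sorted halves.
After all merges, the sorted array is [5, 10, 25, 33, 39, 41, 43, 44].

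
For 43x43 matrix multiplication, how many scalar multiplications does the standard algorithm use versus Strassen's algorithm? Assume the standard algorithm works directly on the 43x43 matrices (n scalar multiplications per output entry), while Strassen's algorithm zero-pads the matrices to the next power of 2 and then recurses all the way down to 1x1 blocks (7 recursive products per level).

Matrix multiplication for 43x43 matrices:

Strassen's algorithm requires power-of-2 dimensions. Pad 43x43 to 64x64 (next power of 2).

Standard algorithm: 43^3 = 79507 multiplications
Strassen's algorithm: 7^(log2(64)) = 7^6 = 117649 multiplications
Difference: 79507 - 117649 = -38142 (Strassen uses MORE here due to padding overhead — for small or just-over-power-of-2 n, padding can outweigh the per-level savings)

Standard: 79507 multiplications (43^3). Strassen: 117649 multiplications (7^6, after padding to 64x64). Strassen reduces 8 recursive multiplications to 7 at each level.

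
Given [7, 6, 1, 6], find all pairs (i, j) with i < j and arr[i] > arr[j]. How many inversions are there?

Finding inversions in [7, 6, 1, 6]:

(0, 1): arr[0]=7 > arr[1]=6
(0, 2): arr[0]=7 > arr[2]=1
(0, 3): arr[0]=7 > arr[3]=6
(1, 2): arr[1]=6 > arr[2]=1

Total inversions: 4

The array has 4 inversion(s): (0,1), (0,2), (0,3), (1,2). Each pair (i,j) satisfies i < j and arr[i] > arr[j].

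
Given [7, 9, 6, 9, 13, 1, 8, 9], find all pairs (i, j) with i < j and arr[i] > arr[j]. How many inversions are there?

Finding inversions in [7, 9, 6, 9, 13, 1, 8, 9]:

(0, 2): arr[0]=7 > arr[2]=6
(0, 5): arr[0]=7 > arr[5]=1
(1, 2): arr[1]=9 > arr[2]=6
(1, 5): arr[1]=9 > arr[5]=1
(1, 6): arr[1]=9 > arr[6]=8
(2, 5): arr[2]=6 > arr[5]=1
(3, 5): arr[3]=9 > arr[5]=1
(3, 6): arr[3]=9 > arr[6]=8
(4, 5): arr[4]=13 > arr[5]=1
(4, 6): arr[4]=13 > arr[6]=8
(4, 7): arr[4]=13 > arr[7]=9

Total inversions: 11

The array has 11 inversion(s): (0,2), (0,5), (1,2), (1,5), (1,6), (2,5), (3,5), (3,6), (4,5), (4,6), (4,7). Each pair (i,j) satisfies i < j and arr[i] > arr[j].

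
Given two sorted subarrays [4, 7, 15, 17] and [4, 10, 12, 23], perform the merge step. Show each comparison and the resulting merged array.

Merging process:

Compare 4 vs 4: take 4 from left. Merged: [4]
Compare 7 vs 4: take 4 from right. Merged: [4, 4]
Compare 7 vs 10: take 7 from left. Merged: [4, 4, 7]
Compare 15 vs 10: take 10 from right. Merged: [4, 4, 7, 10]
Compare 15 vs 12: take 12 from right. Merged: [4, 4, 7, 10, 12]
Compare 15 vs 23: take 15 from left. Merged: [4, 4, 7, 10, 12, 15]
Compare 17 vs 23: take 17 from left. Merged: [4, 4, 7, 10, 12, 15, 17]
Append remaining from right: [23]. Merged: [4, 4, 7, 10, 12, 15, 17, 23]

Final merged array: [4, 4, 7, 10, 12, 15, 17, 23]
Total comparisons: 7

The merged array is [4, 4, 7, 10, 12, 15, 17, 23], requiring 7 comparisons. The merge step runs in O(n) time where n is the total number of elements.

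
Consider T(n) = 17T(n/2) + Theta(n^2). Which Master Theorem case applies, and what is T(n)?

Master Theorem for T(n) = 17T(n/2) + O(n^2):

a = 17, b = 2, c = 2
log_b(a) = log_2(17) = 4.0875

Case 1: c = 2 < log_2(17) = 4.0875
T(n) = O(n^(log_2 17))

For T(n) = 17T(n/2) + O(n^2): log_2(17) = 4.0875. This is Case 1 of the Master Theorem (c < log_b(a), work dominated by leaves), giving O(n^(log_2 17)).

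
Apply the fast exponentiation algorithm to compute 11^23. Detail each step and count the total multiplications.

Computing 11^23 by squaring (build up from 11^1; each line after the first costs one multiplication):

11^1 = 11
11^2 = (11^1)^2 = 11^2 = 121
11^4 = (11^2)^2 = 121^2 = 14641
11^5 = 11 * 11^4 = 11 * 14641 = 161051
11^10 = (11^5)^2 = 161051^2 = 25937424601
11^11 = 11 * 11^10 = 11 * 25937424601 = 285311670611
11^22 = (11^11)^2 = 285311670611^2 = 81402749386839761113321
11^23 = 11 * 11^22 = 11 * 81402749386839761113321 = 895430243255237372246531

Result: 895430243255237372246531
Multiplications needed: 7 (7 lines after 11^1)

11^23 = 895430243255237372246531. Using exponentiation by squaring, this requires 7 multiplications. The key idea: if the exponent is even, square the half-power; if odd, multiply by the base once.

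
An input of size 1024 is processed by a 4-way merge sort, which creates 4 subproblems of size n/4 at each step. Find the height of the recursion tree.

For divide and conquer with division factor 4:

Problem sizes at each level:
Level 0: 1024
Level 1: 256
Level 2: 64
Level 3: 16
Level 4: 4
Level 5: 1

The root is level 0 and the size-1 base case is level 5 (the tree spans levels 0 through 5, i.e. 6 levels counting the root), so the depth is the number of divisions: log_4(1024) = 5

The recursion tree depth is log_4(1024) = 5. At each level, the problem size is divided by 4, so it takes 5 divisions to reduce to a base case of size 1. The algorithm makes 4 recursive calls at each level.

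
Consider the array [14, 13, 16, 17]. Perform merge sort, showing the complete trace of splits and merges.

Merge sort trace:

Split: [14, 13, 16, 17] -> [14, 13] and [16, 17]
  Split: [14, 13] -> [14] and [13]
  Merge: [14] + [13] -> [13, 14]
  Split: [16, 17] -> [16] and [17]
  Merge: [16] + [17] -> [16, 17]
Merge: [13, 14] + [16, 17] -> [13, 14, 16, 17]

Final sorted array: [13, 14, 16, 17]

The merge sort proceeds by recursively splitting the array and merging sorted halves.
After all merges, the sorted array is [13, 14, 16, 17].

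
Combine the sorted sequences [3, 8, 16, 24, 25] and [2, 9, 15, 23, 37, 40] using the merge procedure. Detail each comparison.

Merging process:

Compare 3 vs 2: take 2 from right. Merged: [2]
Compare 3 vs 9: take 3 from left. Merged: [2, 3]
Compare 8 vs 9: take 8 from left. Merged: [2, 3, 8]
Compare 16 vs 9: take 9 from right. Merged: [2, 3, 8, 9]
Compare 16 vs 15: take 15 from right. Merged: [2, 3, 8, 9, 15]
Compare 16 vs 23: take 16 from left. Merged: [2, 3, 8, 9, 15, 16]
Compare 24 vs 23: take 23 from right. Merged: [2, 3, 8, 9, 15, 16, 23]
Compare 24 vs 37: take 24 from left. Merged: [2, 3, 8, 9, 15, 16, 23, 24]
Compare 25 vs 37: take 25 from left. Merged: [2, 3, 8, 9, 15, 16, 23, 24, 25]
Append remaining from right: [37, 40]. Merged: [2, 3, 8, 9, 15, 16, 23, 24, 25, 37, 40]

Final merged array: [2, 3, 8, 9, 15, 16, 23, 24, 25, 37, 40]
Total comparisons: 9

The merged array is [2, 3, 8, 9, 15, 16, 23, 24, 25, 37, 40], requiring 9 comparisons. The merge step runs in O(n) time where n is the total number of elements.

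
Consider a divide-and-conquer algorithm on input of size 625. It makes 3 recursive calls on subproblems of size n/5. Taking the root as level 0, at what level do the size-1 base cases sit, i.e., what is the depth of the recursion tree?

For divide and conquer with division factor 5:

Problem sizes at each level:
Level 0: 625
Level 1: 125
Level 2: 25
Level 3: 5
Level 4: 1

The root is level 0 and the size-1 base case is level 4 (the tree spans levels 0 through 4, i.e. 5 levels counting the root), so the depth is the number of divisions: log_5(625) = 4

The recursion tree depth is log_5(625) = 4. At each level, the problem size is divided by 5, so it takes 4 divisions to reduce to a base case of size 1. The algorithm makes 3 recursive calls at each level.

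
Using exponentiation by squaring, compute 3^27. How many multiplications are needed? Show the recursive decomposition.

Computing 3^27 by squaring (build up from 3^1; each line after the first costs one multiplication):

3^1 = 3
3^2 = (3^1)^2 = 3^2 = 9
3^3 = 3 * 3^2 = 3 * 9 = 27
3^6 = (3^3)^2 = 27^2 = 729
3^12 = (3^6)^2 = 729^2 = 531441
3^13 = 3 * 3^12 = 3 * 531441 = 1594323
3^26 = (3^13)^2 = 1594323^2 = 2541865828329
3^27 = 3 * 3^26 = 3 * 2541865828329 = 7625597484987

Result: 7625597484987
Multiplications needed: 7 (7 lines after 3^1)

3^27 = 7625597484987. Using exponentiation by squaring, this requires 7 multiplications. The key idea: if the exponent is even, square the half-power; if odd, multiply by the base once.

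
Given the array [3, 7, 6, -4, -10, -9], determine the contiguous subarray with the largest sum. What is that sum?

Using Kadane's algorithm on [3, 7, 6, -4, -10, -9]:

Scanning through the array:
Position 1 (value 7): max_ending_here = 10, max_so_far = 10
Position 2 (value 6): max_ending_here = 16, max_so_far = 16
Position 3 (value -4): max_ending_here = 12, max_so_far = 16
Position 4 (value -10): max_ending_here = 2, max_so_far = 16
Position 5 (value -9): max_ending_here = -7, max_so_far = 16

Maximum subarray: [3, 7, 6]
Maximum sum: 16

The maximum subarray is [3, 7, 6] with sum 16. This subarray runs from index 0 to index 2.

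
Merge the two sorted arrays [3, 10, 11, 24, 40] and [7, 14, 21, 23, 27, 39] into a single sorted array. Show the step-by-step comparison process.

Merging process:

Compare 3 vs 7: take 3 from left. Merged: [3]
Compare 10 vs 7: take 7 from right. Merged: [3, 7]
Compare 10 vs 14: take 10 from left. Merged: [3, 7, 10]
Compare 11 vs 14: take 11 from left. Merged: [3, 7, 10, 11]
Compare 24 vs 14: take 14 from right. Merged: [3, 7, 10, 11, 14]
Compare 24 vs 21: take 21 from right. Merged: [3, 7, 10, 11, 14, 21]
Compare 24 vs 23: take 23 from right. Merged: [3, 7, 10, 11, 14, 21, 23]
Compare 24 vs 27: take 24 from left. Merged: [3, 7, 10, 11, 14, 21, 23, 24]
Compare 40 vs 27: take 27 from right. Merged: [3, 7, 10, 11, 14, 21, 23, 24, 27]
Compare 40 vs 39: take 39 from right. Merged: [3, 7, 10, 11, 14, 21, 23, 24, 27, 39]
Append remaining from left: [40]. Merged: [3, 7, 10, 11, 14, 21, 23, 24, 27, 39, 40]

Final merged array: [3, 7, 10, 11, 14, 21, 23, 24, 27, 39, 40]
Total comparisons: 10

The merged array is [3, 7, 10, 11, 14, 21, 23, 24, 27, 39, 40], requiring 10 comparisons. The merge step runs in O(n) time where n is the total number of elements.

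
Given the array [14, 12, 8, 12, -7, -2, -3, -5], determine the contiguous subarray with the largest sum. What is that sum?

Using Kadane's algorithm on [14, 12, 8, 12, -7, -2, -3, -5]:

Scanning through the array:
Position 1 (value 12): max_ending_here = 26, max_so_far = 26
Position 2 (value 8): max_ending_here = 34, max_so_far = 34
Position 3 (value 12): max_ending_here = 46, max_so_far = 46
Position 4 (value -7): max_ending_here = 39, max_so_far = 46
Position 5 (value -2): max_ending_here = 37, max_so_far = 46
Position 6 (value -3): max_ending_here = 34, max_so_far = 46
Position 7 (value -5): max_ending_here = 29, max_so_far = 46

Maximum subarray: [14, 12, 8, 12]
Maximum sum: 46

The maximum subarray is [14, 12, 8, 12] with sum 46. This subarray runs from index 0 to index 3.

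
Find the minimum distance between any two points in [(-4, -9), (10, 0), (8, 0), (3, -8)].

Computing all pairwise distances among 4 points:

d((-4, -9), (10, 0)) = 16.6433
d((-4, -9), (8, 0)) = 15.0
d((-4, -9), (3, -8)) = 7.0711
d((10, 0), (8, 0)) = 2.0 <-- minimum
d((10, 0), (3, -8)) = 10.6301
d((8, 0), (3, -8)) = 9.434

Closest pair: (10, 0) and (8, 0) with distance 2.0

The closest pair is (10, 0) and (8, 0) with Euclidean distance 2.0. For 4 points, brute-force pairwise comparison is shown above. For large n, the divide-and-conquer algorithm (sort by x, recurse on halves, check the dividing strip) achieves O(n log n).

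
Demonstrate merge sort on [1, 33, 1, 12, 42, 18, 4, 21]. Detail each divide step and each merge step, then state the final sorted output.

Merge sort trace:

Split: [1, 33, 1, 12, 42, 18, 4, 21] -> [1, 33, 1, 12] and [42, 18, 4, 21]
  Split: [1, 33, 1, 12] -> [1, 33] and [1, 12]
    Split: [1, 33] -> [1] and [33]
    Merge: [1] + [33] -> [1, 33]
    Split: [1, 12] -> [1] and [12]
    Merge: [1] + [12] -> [1, 12]
  Merge: [1, 33] + [1, 12] -> [1, 1, 12, 33]
  Split: [42, 18, 4, 21] -> [42, 18] and [4, 21]
    Split: [42, 18] -> [42] and [18]
    Merge: [42] + [18] -> [18, 42]
    Split: [4, 21] -> [4] and [21]
    Merge: [4] + [21] -> [4, 21]
  Merge: [18, 42] + [4, 21] -> [4, 18, 21, 42]
Merge: [1, 1, 12, 33] + [4, 18, 21, 42] -> [1, 1, 4, 12, 18, 21, 33, 42]

Final sorted array: [1, 1, 4, 12, 18, 21, 33, 42]

The merge sort proceeds by recursively splitting the array and merging sorted halves.
After all merges, the sorted array is [1, 1, 4, 12, 18, 21, 33, 42].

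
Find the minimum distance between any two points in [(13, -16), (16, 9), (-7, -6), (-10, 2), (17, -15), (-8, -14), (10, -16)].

Computing all pairwise distances among 7 points:

d((13, -16), (16, 9)) = 25.1794
d((13, -16), (-7, -6)) = 22.3607
d((13, -16), (-10, 2)) = 29.2062
d((13, -16), (17, -15)) = 4.1231
d((13, -16), (-8, -14)) = 21.095
d((13, -16), (10, -16)) = 3.0 <-- minimum
d((16, 9), (-7, -6)) = 27.4591
d((16, 9), (-10, 2)) = 26.9258
d((16, 9), (17, -15)) = 24.0208
d((16, 9), (-8, -14)) = 33.2415
d((16, 9), (10, -16)) = 25.7099
d((-7, -6), (-10, 2)) = 8.544
d((-7, -6), (17, -15)) = 25.632
d((-7, -6), (-8, -14)) = 8.0623
d((-7, -6), (10, -16)) = 19.7231
d((-10, 2), (17, -15)) = 31.9061
d((-10, 2), (-8, -14)) = 16.1245
d((-10, 2), (10, -16)) = 26.9072
d((17, -15), (-8, -14)) = 25.02
d((17, -15), (10, -16)) = 7.0711
d((-8, -14), (10, -16)) = 18.1108

Closest pair: (13, -16) and (10, -16) with distance 3.0

The closest pair is (13, -16) and (10, -16) with Euclidean distance 3.0. For 7 points, brute-force pairwise comparison is shown above. For large n, the divide-and-conquer algorithm (sort by x, recurse on halves, check the dividing strip) achieves O(n log n).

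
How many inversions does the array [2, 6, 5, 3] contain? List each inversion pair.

Finding inversions in [2, 6, 5, 3]:

(1, 2): arr[1]=6 > arr[2]=5
(1, 3): arr[1]=6 > arr[3]=3
(2, 3): arr[2]=5 > arr[3]=3

Total inversions: 3

The array has 3 inversion(s): (1,2), (1,3), (2,3). Each pair (i,j) satisfies i < j and arr[i] > arr[j].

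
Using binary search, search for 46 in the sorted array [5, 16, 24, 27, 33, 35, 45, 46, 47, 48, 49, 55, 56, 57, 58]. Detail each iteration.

Binary search for 46 in [5, 16, 24, 27, 33, 35, 45, 46, 47, 48, 49, 55, 56, 57, 58]:

lo=0, hi=14, mid=7, arr[mid]=46 -> Found target at index 7!

Binary search finds 46 at index 7 after 1 comparisons. The search repeatedly halves the search space by comparing with the middle element.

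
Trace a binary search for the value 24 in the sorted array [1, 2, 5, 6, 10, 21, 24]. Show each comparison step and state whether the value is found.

Binary search for 24 in [1, 2, 5, 6, 10, 21, 24]:

lo=0, hi=6, mid=3, arr[mid]=6 -> 6 < 24, search right half
lo=4, hi=6, mid=5, arr[mid]=21 -> 21 < 24, search right half
lo=6, hi=6, mid=6, arr[mid]=24 -> Found target at index 6!

Binary search finds 24 at index 6 after 3 comparisons. The search repeatedly halves the search space by comparing with the middle element.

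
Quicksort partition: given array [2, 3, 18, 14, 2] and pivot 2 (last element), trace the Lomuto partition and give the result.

Lomuto partition with pivot = 2:

Initial array: [2, 3, 18, 14, 2]

arr[0]=2 <= 2: swap with position 0, array becomes [2, 3, 18, 14, 2]
arr[1]=3 > 2: no swap
arr[2]=18 > 2: no swap
arr[3]=14 > 2: no swap

Place pivot at position 1: [2, 2, 18, 14, 3]
Pivot position: 1

After partitioning with pivot 2, the array becomes [2, 2, 18, 14, 3]. The pivot is placed at index 1. All elements to the left of the pivot are <= 2, and all elements to the right are > 2.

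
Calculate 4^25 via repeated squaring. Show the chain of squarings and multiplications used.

Computing 4^25 by squaring (build up from 4^1; each line after the first costs one multiplication):

4^1 = 4
4^2 = (4^1)^2 = 4^2 = 16
4^3 = 4 * 4^2 = 4 * 16 = 64
4^6 = (4^3)^2 = 64^2 = 4096
4^12 = (4^6)^2 = 4096^2 = 16777216
4^24 = (4^12)^2 = 16777216^2 = 281474976710656
4^25 = 4 * 4^24 = 4 * 281474976710656 = 1125899906842624

Result: 1125899906842624
Multiplications needed: 6 (6 lines after 4^1)

4^25 = 1125899906842624. Using exponentiation by squaring, this requires 6 multiplications. The key idea: if the exponent is even, square the half-power; if odd, multiply by the base once.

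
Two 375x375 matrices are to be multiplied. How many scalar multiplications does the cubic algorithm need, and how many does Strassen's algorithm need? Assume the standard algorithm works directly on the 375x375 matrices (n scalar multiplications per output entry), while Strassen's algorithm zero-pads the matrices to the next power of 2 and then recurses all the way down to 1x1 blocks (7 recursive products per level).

Matrix multiplication for 375x375 matrices:

Strassen's algorithm requires power-of-2 dimensions. Pad 375x375 to 512x512 (next power of 2).

Standard algorithm: 375^3 = 52734375 multiplications
Strassen's algorithm: 7^(log2(512)) = 7^9 = 40353607 multiplications
Savings: 52734375 - 40353607 = 12380768 multiplications

Standard: 52734375 multiplications (375^3). Strassen: 40353607 multiplications (7^9, after padding to 512x512). Strassen reduces 8 recursive multiplications to 7 at each level.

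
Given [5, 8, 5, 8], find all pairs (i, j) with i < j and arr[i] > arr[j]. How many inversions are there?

Finding inversions in [5, 8, 5, 8]:

(1, 2): arr[1]=8 > arr[2]=5

Total inversions: 1

The array has 1 inversion(s): (1,2). Each pair (i,j) satisfies i < j and arr[i] > arr[j].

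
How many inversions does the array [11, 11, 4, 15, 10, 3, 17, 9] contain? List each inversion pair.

Finding inversions in [11, 11, 4, 15, 10, 3, 17, 9]:

(0, 2): arr[0]=11 > arr[2]=4
(0, 4): arr[0]=11 > arr[4]=10
(0, 5): arr[0]=11 > arr[5]=3
(0, 7): arr[0]=11 > arr[7]=9
(1, 2): arr[1]=11 > arr[2]=4
(1, 4): arr[1]=11 > arr[4]=10
(1, 5): arr[1]=11 > arr[5]=3
(1, 7): arr[1]=11 > arr[7]=9
(2, 5): arr[2]=4 > arr[5]=3
(3, 4): arr[3]=15 > arr[4]=10
(3, 5): arr[3]=15 > arr[5]=3
(3, 7): arr[3]=15 > arr[7]=9
(4, 5): arr[4]=10 > arr[5]=3
(4, 7): arr[4]=10 > arr[7]=9
(6, 7): arr[6]=17 > arr[7]=9

Total inversions: 15

The array has 15 inversion(s): (0,2), (0,4), (0,5), (0,7), (1,2), (1,4), (1,5), (1,7), (2,5), (3,4), (3,5), (3,7), (4,5), (4,7), (6,7). Each pair (i,j) satisfies i < j and arr[i] > arr[j].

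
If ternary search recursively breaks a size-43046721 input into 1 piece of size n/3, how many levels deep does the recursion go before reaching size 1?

For divide and conquer with division factor 3:

Problem sizes at each level:
Level 0: 43046721
Level 1: 14348907
Level 2: 4782969
Level 3: 1594323
Level 4: 531441
Level 5: 177147
Level 6: 59049
Level 7: 19683
Level 8: 6561
Level 9: 2187
Level 10: 729
Level 11: 243
Level 12: 81
Level 13: 27
Level 14: 9
Level 15: 3
Level 16: 1

The root is level 0 and the size-1 base case is level 16 (the tree spans levels 0 through 16, i.e. 17 levels counting the root), so the depth is the number of divisions: log_3(43046721) = 16

The recursion tree depth is log_3(43046721) = 16. At each level, the problem size is divided by 3, so it takes 16 divisions to reduce to a base case of size 1. The algorithm makes 1 recursive call at each level.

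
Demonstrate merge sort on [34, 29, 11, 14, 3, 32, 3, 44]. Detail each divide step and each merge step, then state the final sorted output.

Merge sort trace:

Split: [34, 29, 11, 14, 3, 32, 3, 44] -> [34, 29, 11, 14] and [3, 32, 3, 44]
  Split: [34, 29, 11, 14] -> [34, 29] and [11, 14]
    Split: [34, 29] -> [34] and [29]
    Merge: [34] + [29] -> [29, 34]
    Split: [11, 14] -> [11] and [14]
    Merge: [11] + [14] -> [11, 14]
  Merge: [29, 34] + [11, 14] -> [11, 14, 29, 34]
  Split: [3, 32, 3, 44] -> [3, 32] and [3, 44]
    Split: [3, 32] -> [3] and [32]
    Merge: [3] + [32] -> [3, 32]
    Split: [3, 44] -> [3] and [44]
    Merge: [3] + [44] -> [3, 44]
  Merge: [3, 32] + [3, 44] -> [3, 3, 32, 44]
Merge: [11, 14, 29, 34] + [3, 3, 32, 44] -> [3, 3, 11, 14, 29, 32, 34, 44]

Final sorted array: [3, 3, 11, 14, 29, 32, 34, 44]

The merge sort proceeds by recursively splitting the array and merging sorted halves.
After all merges, the sorted array is [3, 3, 11, 14, 29, 32, 34, 44].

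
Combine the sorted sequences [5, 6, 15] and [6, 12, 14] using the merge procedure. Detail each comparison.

Merging process:

Compare 5 vs 6: take 5 from left. Merged: [5]
Compare 6 vs 6: take 6 from left. Merged: [5, 6]
Compare 15 vs 6: take 6 from right. Merged: [5, 6, 6]
Compare 15 vs 12: take 12 from right. Merged: [5, 6, 6, 12]
Compare 15 vs 14: take 14 from right. Merged: [5, 6, 6, 12, 14]
Append remaining from left: [15]. Merged: [5, 6, 6, 12, 14, 15]

Final merged array: [5, 6, 6, 12, 14, 15]
Total comparisons: 5

The merged array is [5, 6, 6, 12, 14, 15], requiring 5 comparisons. The merge step runs in O(n) time where n is the total number of elements.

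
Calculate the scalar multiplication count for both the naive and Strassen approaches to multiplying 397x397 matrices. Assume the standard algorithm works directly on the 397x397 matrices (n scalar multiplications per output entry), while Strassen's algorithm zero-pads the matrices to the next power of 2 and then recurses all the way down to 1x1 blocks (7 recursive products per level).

Matrix multiplication for 397x397 matrices:

Strassen's algorithm requires power-of-2 dimensions. Pad 397x397 to 512x512 (next power of 2).

Standard algorithm: 397^3 = 62570773 multiplications
Strassen's algorithm: 7^(log2(512)) = 7^9 = 40353607 multiplications
Savings: 62570773 - 40353607 = 22217166 multiplications

Standard: 62570773 multiplications (397^3). Strassen: 40353607 multiplications (7^9, after padding to 512x512). Strassen reduces 8 recursive multiplications to 7 at each level.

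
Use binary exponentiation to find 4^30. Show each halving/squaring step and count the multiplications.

Computing 4^30 by squaring (build up from 4^1; each line after the first costs one multiplication):

4^1 = 4
4^2 = (4^1)^2 = 4^2 = 16
4^3 = 4 * 4^2 = 4 * 16 = 64
4^6 = (4^3)^2 = 64^2 = 4096
4^7 = 4 * 4^6 = 4 * 4096 = 16384
4^14 = (4^7)^2 = 16384^2 = 268435456
4^15 = 4 * 4^14 = 4 * 268435456 = 1073741824
4^30 = (4^15)^2 = 1073741824^2 = 1152921504606846976

Result: 1152921504606846976
Multiplications needed: 7 (7 lines after 4^1)

4^30 = 1152921504606846976. Using exponentiation by squaring, this requires 7 multiplications. The key idea: if the exponent is even, square the half-power; if odd, multiply by the base once.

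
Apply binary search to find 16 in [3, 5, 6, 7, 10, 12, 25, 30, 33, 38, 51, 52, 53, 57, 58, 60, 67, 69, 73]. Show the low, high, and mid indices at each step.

Binary search for 16 in [3, 5, 6, 7, 10, 12, 25, 30, 33, 38, 51, 52, 53, 57, 58, 60, 67, 69, 73]:

lo=0, hi=18, mid=9, arr[mid]=38 -> 38 > 16, search left half
lo=0, hi=8, mid=4, arr[mid]=10 -> 10 < 16, search right half
lo=5, hi=8, mid=6, arr[mid]=25 -> 25 > 16, search left half
lo=5, hi=5, mid=5, arr[mid]=12 -> 12 < 16, search right half
lo=6 > hi=5, target 16 not found

Binary search determines that 16 is not in the array after 4 comparisons. The search space was exhausted without finding the target.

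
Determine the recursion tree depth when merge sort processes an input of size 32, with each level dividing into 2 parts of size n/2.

For divide and conquer with division factor 2:

Problem sizes at each level:
Level 0: 32
Level 1: 16
Level 2: 8
Level 3: 4
Level 4: 2
Level 5: 1

The root is level 0 and the size-1 base case is level 5 (the tree spans levels 0 through 5, i.e. 6 levels counting the root), so the depth is the number of divisions: log_2(32) = 5

The recursion tree depth is log_2(32) = 5. At each level, the problem size is divided by 2, so it takes 5 divisions to reduce to a base case of size 1. The algorithm makes 2 recursive calls at each level.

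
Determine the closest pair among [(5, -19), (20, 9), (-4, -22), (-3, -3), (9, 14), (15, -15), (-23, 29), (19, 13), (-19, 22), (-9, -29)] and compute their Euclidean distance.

Computing all pairwise distances among 10 points:

d((5, -19), (20, 9)) = 31.7648
d((5, -19), (-4, -22)) = 9.4868
d((5, -19), (-3, -3)) = 17.8885
d((5, -19), (9, 14)) = 33.2415
d((5, -19), (15, -15)) = 10.7703
d((5, -19), (-23, 29)) = 55.5698
d((5, -19), (19, 13)) = 34.9285
d((5, -19), (-19, 22)) = 47.5079
d((5, -19), (-9, -29)) = 17.2047
d((20, 9), (-4, -22)) = 39.2046
d((20, 9), (-3, -3)) = 25.9422
d((20, 9), (9, 14)) = 12.083
d((20, 9), (15, -15)) = 24.5153
d((20, 9), (-23, 29)) = 47.4236
d((20, 9), (19, 13)) = 4.1231 <-- minimum
d((20, 9), (-19, 22)) = 41.1096
d((20, 9), (-9, -29)) = 47.8017
d((-4, -22), (-3, -3)) = 19.0263
d((-4, -22), (9, 14)) = 38.2753
d((-4, -22), (15, -15)) = 20.2485
d((-4, -22), (-23, 29)) = 54.4243
d((-4, -22), (19, 13)) = 41.8808
d((-4, -22), (-19, 22)) = 46.4866
d((-4, -22), (-9, -29)) = 8.6023
d((-3, -3), (9, 14)) = 20.8087
d((-3, -3), (15, -15)) = 21.6333
d((-3, -3), (-23, 29)) = 37.7359
d((-3, -3), (19, 13)) = 27.2029
d((-3, -3), (-19, 22)) = 29.6816
d((-3, -3), (-9, -29)) = 26.6833
d((9, 14), (15, -15)) = 29.6142
d((9, 14), (-23, 29)) = 35.3412
d((9, 14), (19, 13)) = 10.0499
d((9, 14), (-19, 22)) = 29.1204
d((9, 14), (-9, -29)) = 46.6154
d((15, -15), (-23, 29)) = 58.1378
d((15, -15), (19, 13)) = 28.2843
d((15, -15), (-19, 22)) = 50.2494
d((15, -15), (-9, -29)) = 27.7849
d((-23, 29), (19, 13)) = 44.9444
d((-23, 29), (-19, 22)) = 8.0623
d((-23, 29), (-9, -29)) = 59.6657
d((19, 13), (-19, 22)) = 39.0512
d((19, 13), (-9, -29)) = 50.4777
d((-19, 22), (-9, -29)) = 51.9711

Closest pair: (20, 9) and (19, 13) with distance 4.1231

The closest pair is (20, 9) and (19, 13) with Euclidean distance 4.1231. For 10 points, brute-force pairwise comparison is shown above. For large n, the divide-and-conquer algorithm (sort by x, recurse on halves, check the dividing strip) achieves O(n log n).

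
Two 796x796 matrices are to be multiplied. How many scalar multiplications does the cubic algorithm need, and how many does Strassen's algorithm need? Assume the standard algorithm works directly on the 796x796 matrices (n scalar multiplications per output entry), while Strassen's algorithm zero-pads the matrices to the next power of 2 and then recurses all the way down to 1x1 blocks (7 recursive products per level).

Matrix multiplication for 796x796 matrices:

Strassen's algorithm requires power-of-2 dimensions. Pad 796x796 to 1024x1024 (next power of 2).

Standard algorithm: 796^3 = 504358336 multiplications
Strassen's algorithm: 7^(log2(1024)) = 7^10 = 282475249 multiplications
Savings: 504358336 - 282475249 = 221883087 multiplications

Standard: 504358336 multiplications (796^3). Strassen: 282475249 multiplications (7^10, after padding to 1024x1024). Strassen reduces 8 recursive multiplications to 7 at each level.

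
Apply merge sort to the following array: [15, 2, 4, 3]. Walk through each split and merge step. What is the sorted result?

Merge sort trace:

Split: [15, 2, 4, 3] -> [15, 2] and [4, 3]
  Split: [15, 2] -> [15] and [2]
  Merge: [15] + [2] -> [2, 15]
  Split: [4, 3] -> [4] and [3]
  Merge: [4] + [3] -> [3, 4]
Merge: [2, 15] + [3, 4] -> [2, 3, 4, 15]

Final sorted array: [2, 3, 4, 15]

The merge sort proceeds by recursively splitting the array and merging sorted halves.
After all merges, the sorted array is [2, 3, 4, 15].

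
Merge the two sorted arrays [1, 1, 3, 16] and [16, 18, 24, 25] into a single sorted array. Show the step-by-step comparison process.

Merging process:

Compare 1 vs 16: take 1 from left. Merged: [1]
Compare 1 vs 16: take 1 from left. Merged: [1, 1]
Compare 3 vs 16: take 3 from left. Merged: [1, 1, 3]
Compare 16 vs 16: take 16 from left. Merged: [1, 1, 3, 16]
Append remaining from right: [16, 18, 24, 25]. Merged: [1, 1, 3, 16, 16, 18, 24, 25]

Final merged array: [1, 1, 3, 16, 16, 18, 24, 25]
Total comparisons: 4

The merged array is [1, 1, 3, 16, 16, 18, 24, 25], requiring 4 comparisons. The merge step runs in O(n) time where n is the total number of elements.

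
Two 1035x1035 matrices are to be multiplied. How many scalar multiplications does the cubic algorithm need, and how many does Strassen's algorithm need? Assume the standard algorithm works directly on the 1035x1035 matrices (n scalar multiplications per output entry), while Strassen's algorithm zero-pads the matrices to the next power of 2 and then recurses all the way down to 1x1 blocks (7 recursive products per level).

Matrix multiplication for 1035x1035 matrices:

Strassen's algorithm requires power-of-2 dimensions. Pad 1035x1035 to 2048x2048 (next power of 2).

Standard algorithm: 1035^3 = 1108717875 multiplications
Strassen's algorithm: 7^(log2(2048)) = 7^11 = 1977326743 multiplications
Difference: 1108717875 - 1977326743 = -868608868 (Strassen uses MORE here due to padding overhead — for small or just-over-power-of-2 n, padding can outweigh the per-level savings)

Standard: 1108717875 multiplications (1035^3). Strassen: 1977326743 multiplications (7^11, after padding to 2048x2048). Strassen reduces 8 recursive multiplications to 7 at each level.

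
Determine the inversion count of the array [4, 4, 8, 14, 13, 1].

Finding inversions in [4, 4, 8, 14, 13, 1]:

(0, 5): arr[0]=4 > arr[5]=1
(1, 5): arr[1]=4 > arr[5]=1
(2, 5): arr[2]=8 > arr[5]=1
(3, 4): arr[3]=14 > arr[4]=13
(3, 5): arr[3]=14 > arr[5]=1
(4, 5): arr[4]=13 > arr[5]=1

Total inversions: 6

The array has 6 inversion(s): (0,5), (1,5), (2,5), (3,4), (3,5), (4,5). Each pair (i,j) satisfies i < j and arr[i] > arr[j].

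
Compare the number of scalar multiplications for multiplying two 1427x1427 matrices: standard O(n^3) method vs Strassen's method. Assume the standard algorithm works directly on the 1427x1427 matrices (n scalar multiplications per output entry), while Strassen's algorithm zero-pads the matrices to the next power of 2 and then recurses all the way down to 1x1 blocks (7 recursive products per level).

Matrix multiplication for 1427x1427 matrices:

Strassen's algorithm requires power-of-2 dimensions. Pad 1427x1427 to 2048x2048 (next power of 2).

Standard algorithm: 1427^3 = 2905841483 multiplications
Strassen's algorithm: 7^(log2(2048)) = 7^11 = 1977326743 multiplications
Savings: 2905841483 - 1977326743 = 928514740 multiplications

Standard: 2905841483 multiplications (1427^3). Strassen: 1977326743 multiplications (7^11, after padding to 2048x2048). Strassen reduces 8 recursive multiplications to 7 at each level.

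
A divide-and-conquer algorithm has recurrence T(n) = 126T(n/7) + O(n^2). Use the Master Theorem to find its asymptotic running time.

Master Theorem for T(n) = 126T(n/7) + O(n^2):

a = 126, b = 7, c = 2
log_b(a) = log_7(126) = 2.4854

Case 1: c = 2 < log_7(126) = 2.4854
T(n) = O(n^(log_7 126))

For T(n) = 126T(n/7) + O(n^2): log_7(126) = 2.4854. This is Case 1 of the Master Theorem (c < log_b(a), work dominated by leaves), giving O(n^(log_7 126)).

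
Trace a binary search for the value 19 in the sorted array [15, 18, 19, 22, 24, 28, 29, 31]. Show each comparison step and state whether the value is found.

Binary search for 19 in [15, 18, 19, 22, 24, 28, 29, 31]:

lo=0, hi=7, mid=3, arr[mid]=22 -> 22 > 19, search left half
lo=0, hi=2, mid=1, arr[mid]=18 -> 18 < 19, search right half
lo=2, hi=2, mid=2, arr[mid]=19 -> Found target at index 2!

Binary search finds 19 at index 2 after 3 comparisons. The search repeatedly halves the search space by comparing with the middle element.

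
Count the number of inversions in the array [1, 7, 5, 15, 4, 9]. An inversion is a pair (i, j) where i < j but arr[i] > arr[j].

Finding inversions in [1, 7, 5, 15, 4, 9]:

(1, 2): arr[1]=7 > arr[2]=5
(1, 4): arr[1]=7 > arr[4]=4
(2, 4): arr[2]=5 > arr[4]=4
(3, 4): arr[3]=15 > arr[4]=4
(3, 5): arr[3]=15 > arr[5]=9

Total inversions: 5

The array has 5 inversion(s): (1,2), (1,4), (2,4), (3,4), (3,5). Each pair (i,j) satisfies i < j and arr[i] > arr[j].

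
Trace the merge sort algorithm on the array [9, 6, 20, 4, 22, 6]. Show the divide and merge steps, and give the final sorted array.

Merge sort trace:

Split: [9, 6, 20, 4, 22, 6] -> [9, 6, 20] and [4, 22, 6]
  Split: [9, 6, 20] -> [9] and [6, 20]
    Split: [6, 20] -> [6] and [20]
    Merge: [6] + [20] -> [6, 20]
  Merge: [9] + [6, 20] -> [6, 9, 20]
  Split: [4, 22, 6] -> [4] and [22, 6]
    Split: [22, 6] -> [22] and [6]
    Merge: [22] + [6] -> [6, 22]
  Merge: [4] + [6, 22] -> [4, 6, 22]
Merge: [6, 9, 20] + [4, 6, 22] -> [4, 6, 6, 9, 20, 22]

Final sorted array: [4, 6, 6, 9, 20, 22]

The merge sort proceeds by recursively splitting the array and merging sorted halves.
After all merges, the sorted array is [4, 6, 6, 9, 20, 22].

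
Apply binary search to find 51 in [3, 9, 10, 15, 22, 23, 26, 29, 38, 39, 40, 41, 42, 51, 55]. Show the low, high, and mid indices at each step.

Binary search for 51 in [3, 9, 10, 15, 22, 23, 26, 29, 38, 39, 40, 41, 42, 51, 55]:

lo=0, hi=14, mid=7, arr[mid]=29 -> 29 < 51, search right half
lo=8, hi=14, mid=11, arr[mid]=41 -> 41 < 51, search right half
lo=12, hi=14, mid=13, arr[mid]=51 -> Found target at index 13!

Binary search finds 51 at index 13 after 3 comparisons. The search repeatedly halves the search space by comparing with the middle element.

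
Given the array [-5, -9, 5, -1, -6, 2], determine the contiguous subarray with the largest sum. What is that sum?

Using Kadane's algorithm on [-5, -9, 5, -1, -6, 2]:

Scanning through the array:
Position 1 (value -9): max_ending_here = -9, max_so_far = -5
Position 2 (value 5): max_ending_here = 5, max_so_far = 5
Position 3 (value -1): max_ending_here = 4, max_so_far = 5
Position 4 (value -6): max_ending_here = -2, max_so_far = 5
Position 5 (value 2): max_ending_here = 2, max_so_far = 5

Maximum subarray: [5]
Maximum sum: 5

The maximum subarray is [5] with sum 5. This subarray runs from index 2 to index 2.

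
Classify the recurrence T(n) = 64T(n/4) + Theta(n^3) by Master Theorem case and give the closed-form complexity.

Master Theorem for T(n) = 64T(n/4) + O(n^3):

a = 64, b = 4, c = 3
log_b(a) = log_4(64) = 3.0000

Case 2: c = 3 = log_4(64) = 3.0000
T(n) = O(n^3 log n) = O(n^3 log n)

For T(n) = 64T(n/4) + O(n^3): log_4(64) = 3.0000. This is Case 2 of the Master Theorem (c = log_b(a), equal work at all levels), giving O(n^3 log n).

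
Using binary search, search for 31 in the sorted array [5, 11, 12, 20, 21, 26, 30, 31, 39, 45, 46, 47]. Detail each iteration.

Binary search for 31 in [5, 11, 12, 20, 21, 26, 30, 31, 39, 45, 46, 47]:

lo=0, hi=11, mid=5, arr[mid]=26 -> 26 < 31, search right half
lo=6, hi=11, mid=8, arr[mid]=39 -> 39 > 31, search left half
lo=6, hi=7, mid=6, arr[mid]=30 -> 30 < 31, search right half
lo=7, hi=7, mid=7, arr[mid]=31 -> Found target at index 7!

Binary search finds 31 at index 7 after 4 comparisons. The search repeatedly halves the search space by comparing with the middle element.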